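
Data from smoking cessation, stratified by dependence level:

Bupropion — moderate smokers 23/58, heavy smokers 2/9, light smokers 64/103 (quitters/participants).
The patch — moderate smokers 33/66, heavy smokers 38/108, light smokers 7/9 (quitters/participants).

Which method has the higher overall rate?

bupropion

Moderate smokers: bupropion 23/58 = 39.7%, the patch 33/66 = 50.0% → the patch
Heavy smokers: bupropion 2/9 = 22.2%, the patch 38/108 = 35.2% → the patch
Light smokers: bupropion 64/103 = 62.1%, the patch 7/9 = 77.8% → the patch
Overall: bupropion 89/170 = 52.4%, the patch 78/183 = 42.6% → bupropion
(The patch wins every dependence group but bupropion wins overall — the patch's participants skew toward the low-rate heavy smokers group.)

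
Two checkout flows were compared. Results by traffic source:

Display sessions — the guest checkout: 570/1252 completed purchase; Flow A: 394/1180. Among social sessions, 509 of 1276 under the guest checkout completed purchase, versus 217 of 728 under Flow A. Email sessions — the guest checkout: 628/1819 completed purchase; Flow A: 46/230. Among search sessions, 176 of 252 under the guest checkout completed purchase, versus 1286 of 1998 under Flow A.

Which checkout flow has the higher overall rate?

Display: the guest checkout 570/1252 = 45.5%, Flow A 394/1180 = 33.4% → the guest checkout
Social: the guest checkout 509/1276 = 39.9%, Flow A 217/728 = 29.8% → the guest checkout
Email: the guest checkout 628/1819 = 34.5%, Flow A 46/230 = 20.0% → the guest checkout
Search: the guest checkout 176/252 = 69.8%, Flow A 1286/1998 = 64.4% → the guest checkout
Overall: the guest checkout 1883/4599 = 40.9%, Flow A 1943/4136 = 47.0% → Flow A
(The guest checkout wins every traffic group but Flow A wins overall — the guest checkout's sessions skew toward the low-rate email group.)

Flow A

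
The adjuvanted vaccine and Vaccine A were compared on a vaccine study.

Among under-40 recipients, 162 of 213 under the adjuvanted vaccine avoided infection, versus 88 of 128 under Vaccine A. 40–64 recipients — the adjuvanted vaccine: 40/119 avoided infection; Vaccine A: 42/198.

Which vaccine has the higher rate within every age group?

the adjuvanted vaccine

Under-40: the adjuvanted vaccine 162/213 = 76.1%, Vaccine A 88/128 = 68.8% → the adjuvanted vaccine
40–64: the adjuvanted vaccine 40/119 = 33.6%, Vaccine A 42/198 = 21.2% → the adjuvanted vaccine
The adjuvanted vaccine has the higher rate in both groups.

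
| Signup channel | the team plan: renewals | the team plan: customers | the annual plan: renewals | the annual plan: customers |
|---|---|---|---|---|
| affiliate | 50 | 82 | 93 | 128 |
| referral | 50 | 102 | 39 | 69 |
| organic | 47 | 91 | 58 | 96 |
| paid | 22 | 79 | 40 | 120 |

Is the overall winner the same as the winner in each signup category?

Affiliate: the team plan 50/82 = 61.0%, the annual plan 93/128 = 72.7% → the annual plan
Referral: the team plan 50/102 = 49.0%, the annual plan 39/69 = 56.5% → the annual plan
Organic: the team plan 47/91 = 51.6%, the annual plan 58/96 = 60.4% → the annual plan
Paid: the team plan 22/79 = 27.8%, the annual plan 40/120 = 33.3% → the annual plan
Overall: the team plan 169/354 = 47.7%, the annual plan 230/413 = 55.7% → the annual plan
The annual plan wins overall and in every signup group — no reversal.

Yes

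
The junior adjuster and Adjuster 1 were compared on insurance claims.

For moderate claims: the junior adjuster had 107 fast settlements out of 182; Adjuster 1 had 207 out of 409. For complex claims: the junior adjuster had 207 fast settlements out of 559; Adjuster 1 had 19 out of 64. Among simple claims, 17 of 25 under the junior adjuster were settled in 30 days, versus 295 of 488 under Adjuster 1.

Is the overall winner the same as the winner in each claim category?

No

Moderate: the junior adjuster 107/182 = 58.8%, Adjuster 1 207/409 = 50.6% → the junior adjuster
Complex: the junior adjuster 207/559 = 37.0%, Adjuster 1 19/64 = 29.7% → the junior adjuster
Simple: the junior adjuster 17/25 = 68.0%, Adjuster 1 295/488 = 60.5% → the junior adjuster
Overall: the junior adjuster 331/766 = 43.2%, Adjuster 1 521/961 = 54.2% → Adjuster 1
The junior adjuster wins each claim group but Adjuster 1 wins overall — the comparison reverses. The junior adjuster's claims skew toward complex, which has a lower base rate.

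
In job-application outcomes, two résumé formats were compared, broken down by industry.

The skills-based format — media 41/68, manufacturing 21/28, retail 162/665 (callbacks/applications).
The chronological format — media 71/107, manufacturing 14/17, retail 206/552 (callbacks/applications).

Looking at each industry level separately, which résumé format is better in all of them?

Media: the skills-based format 41/68 = 60.3%, the chronological format 71/107 = 66.4% → the chronological format
Manufacturing: the skills-based format 21/28 = 75.0%, the chronological format 14/17 = 82.4% → the chronological format
Retail: the skills-based format 162/665 = 24.4%, the chronological format 206/552 = 37.3% → the chronological format
The chronological format has the higher rate in all 3 groups.

the chronological format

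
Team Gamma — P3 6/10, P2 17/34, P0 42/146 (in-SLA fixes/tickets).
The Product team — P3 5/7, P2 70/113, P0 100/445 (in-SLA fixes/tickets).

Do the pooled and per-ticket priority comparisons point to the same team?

P3: Team Gamma 6/10 = 60.0%, the Product team 5/7 = 71.4% → the Product team
P2: Team Gamma 17/34 = 50.0%, the Product team 70/113 = 61.9% → the Product team
P0: Team Gamma 42/146 = 28.8%, the Product team 100/445 = 22.5% → Team Gamma
Overall: Team Gamma 65/190 = 34.2%, the Product team 175/565 = 31.0% → Team Gamma
Neither sweeps: Team Gamma wins 1 of 3 groups, the Product team wins 2. Team Gamma wins overall but not every group — no Simpson reversal.

No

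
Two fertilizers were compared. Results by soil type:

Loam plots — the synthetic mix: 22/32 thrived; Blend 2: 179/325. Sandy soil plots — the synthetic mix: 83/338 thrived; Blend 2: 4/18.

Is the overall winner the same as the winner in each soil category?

Loam: the synthetic mix 22/32 = 68.8%, Blend 2 179/325 = 55.1% → the synthetic mix
Sandy soil: the synthetic mix 83/338 = 24.6%, Blend 2 4/18 = 22.2% → the synthetic mix
Overall: the synthetic mix 105/370 = 28.4%, Blend 2 183/343 = 53.4% → Blend 2
The synthetic mix wins each soil group but Blend 2 wins overall — the comparison reverses. The synthetic mix's plots skew toward sandy soil, which has a lower base rate.

No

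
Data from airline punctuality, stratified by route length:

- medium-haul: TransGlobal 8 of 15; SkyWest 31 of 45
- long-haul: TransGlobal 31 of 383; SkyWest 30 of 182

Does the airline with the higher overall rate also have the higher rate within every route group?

Medium-haul: TransGlobal 8/15 = 53.3%, SkyWest 31/45 = 68.9% → SkyWest
Long-haul: TransGlobal 31/383 = 8.1%, SkyWest 30/182 = 16.5% → SkyWest
Overall: TransGlobal 39/398 = 9.8%, SkyWest 61/227 = 26.9% → SkyWest
SkyWest wins overall and in every route group — no reversal.

Yes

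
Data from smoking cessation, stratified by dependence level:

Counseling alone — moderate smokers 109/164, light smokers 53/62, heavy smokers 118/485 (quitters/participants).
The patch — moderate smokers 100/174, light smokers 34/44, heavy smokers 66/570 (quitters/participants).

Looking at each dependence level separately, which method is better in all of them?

Moderate smokers: counseling alone 109/164 = 66.5%, the patch 100/174 = 57.5% → counseling alone
Light smokers: counseling alone 53/62 = 85.5%, the patch 34/44 = 77.3% → counseling alone
Heavy smokers: counseling alone 118/485 = 24.3%, the patch 66/570 = 11.6% → counseling alone
Counseling alone has the higher rate in all 3 groups.

counseling alone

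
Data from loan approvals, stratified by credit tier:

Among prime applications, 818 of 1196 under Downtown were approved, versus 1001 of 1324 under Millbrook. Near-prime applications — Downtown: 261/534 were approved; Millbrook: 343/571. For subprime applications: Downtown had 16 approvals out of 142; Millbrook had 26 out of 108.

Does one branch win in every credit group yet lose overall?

Prime: Downtown 818/1196 = 68.4%, Millbrook 1001/1324 = 75.6% → Millbrook
Near-prime: Downtown 261/534 = 48.9%, Millbrook 343/571 = 60.1% → Millbrook
Subprime: Downtown 16/142 = 11.3%, Millbrook 26/108 = 24.1% → Millbrook
Overall: Downtown 1095/1872 = 58.5%, Millbrook 1370/2003 = 68.4% → Millbrook
Millbrook wins overall and in every credit group — no reversal.

No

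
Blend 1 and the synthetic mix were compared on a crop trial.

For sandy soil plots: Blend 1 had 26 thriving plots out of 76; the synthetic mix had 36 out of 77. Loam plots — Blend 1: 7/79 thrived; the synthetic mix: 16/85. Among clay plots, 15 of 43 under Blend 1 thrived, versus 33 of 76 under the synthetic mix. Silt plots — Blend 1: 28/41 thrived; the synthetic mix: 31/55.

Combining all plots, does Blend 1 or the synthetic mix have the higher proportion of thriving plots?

the synthetic mix

Sandy soil: Blend 1 26/76 = 34.2%, the synthetic mix 36/77 = 46.8% → the synthetic mix
Loam: Blend 1 7/79 = 8.9%, the synthetic mix 16/85 = 18.8% → the synthetic mix
Clay: Blend 1 15/43 = 34.9%, the synthetic mix 33/76 = 43.4% → the synthetic mix
Silt: Blend 1 28/41 = 68.3%, the synthetic mix 31/55 = 56.4% → Blend 1
Overall: Blend 1 76/239 = 31.8%, the synthetic mix 116/293 = 39.6% → the synthetic mix
(Neither sweeps every soil group, but the synthetic mix has the higher pooled rate.)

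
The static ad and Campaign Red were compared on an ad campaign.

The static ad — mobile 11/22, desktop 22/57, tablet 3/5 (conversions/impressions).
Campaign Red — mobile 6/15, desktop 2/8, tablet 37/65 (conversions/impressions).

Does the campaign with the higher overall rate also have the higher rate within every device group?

No

Mobile: the static ad 11/22 = 50.0%, Campaign Red 6/15 = 40.0% → the static ad
Desktop: the static ad 22/57 = 38.6%, Campaign Red 2/8 = 25.0% → the static ad
Tablet: the static ad 3/5 = 60.0%, Campaign Red 37/65 = 56.9% → the static ad
Overall: the static ad 36/84 = 42.9%, Campaign Red 45/88 = 51.1% → Campaign Red
The static ad wins each device group but Campaign Red wins overall — the comparison reverses. The static ad's impressions skew toward desktop, which has a lower base rate.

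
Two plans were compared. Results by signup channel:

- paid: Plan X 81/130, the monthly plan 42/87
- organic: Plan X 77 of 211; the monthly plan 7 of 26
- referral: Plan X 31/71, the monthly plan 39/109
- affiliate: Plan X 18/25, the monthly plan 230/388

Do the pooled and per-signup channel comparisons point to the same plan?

No

Paid: Plan X 81/130 = 62.3%, the monthly plan 42/87 = 48.3% → Plan X
Organic: Plan X 77/211 = 36.5%, the monthly plan 7/26 = 26.9% → Plan X
Referral: Plan X 31/71 = 43.7%, the monthly plan 39/109 = 35.8% → Plan X
Affiliate: Plan X 18/25 = 72.0%, the monthly plan 230/388 = 59.3% → Plan X
Overall: Plan X 207/437 = 47.4%, the monthly plan 318/610 = 52.1% → the monthly plan
Plan X wins each signup group but the monthly plan wins overall — the comparison reverses. Plan X's customers skew toward organic, which has a lower base rate.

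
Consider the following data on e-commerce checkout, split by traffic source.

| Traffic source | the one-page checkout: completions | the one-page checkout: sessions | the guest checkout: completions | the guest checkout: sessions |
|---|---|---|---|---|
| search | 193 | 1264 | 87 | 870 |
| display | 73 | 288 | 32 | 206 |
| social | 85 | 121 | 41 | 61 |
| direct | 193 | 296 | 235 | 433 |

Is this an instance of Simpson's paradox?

No

Search: the one-page checkout 193/1264 = 15.3%, the guest checkout 87/870 = 10.0% → the one-page checkout
Display: the one-page checkout 73/288 = 25.3%, the guest checkout 32/206 = 15.5% → the one-page checkout
Social: the one-page checkout 85/121 = 70.2%, the guest checkout 41/61 = 67.2% → the one-page checkout
Direct: the one-page checkout 193/296 = 65.2%, the guest checkout 235/433 = 54.3% → the one-page checkout
Overall: the one-page checkout 544/1969 = 27.6%, the guest checkout 395/1570 = 25.2% → the one-page checkout
The one-page checkout wins overall and in every traffic group — no reversal.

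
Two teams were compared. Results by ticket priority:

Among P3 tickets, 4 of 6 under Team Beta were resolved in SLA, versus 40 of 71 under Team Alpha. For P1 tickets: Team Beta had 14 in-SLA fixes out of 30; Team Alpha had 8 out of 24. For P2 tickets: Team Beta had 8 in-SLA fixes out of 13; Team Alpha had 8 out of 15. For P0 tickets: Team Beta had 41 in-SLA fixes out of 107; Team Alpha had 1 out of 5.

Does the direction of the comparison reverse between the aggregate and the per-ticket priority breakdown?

Yes

P3: Team Beta 4/6 = 66.7%, Team Alpha 40/71 = 56.3% → Team Beta
P1: Team Beta 14/30 = 46.7%, Team Alpha 8/24 = 33.3% → Team Beta
P2: Team Beta 8/13 = 61.5%, Team Alpha 8/15 = 53.3% → Team Beta
P0: Team Beta 41/107 = 38.3%, Team Alpha 1/5 = 20.0% → Team Beta
Overall: Team Beta 67/156 = 42.9%, Team Alpha 57/115 = 49.6% → Team Alpha
Team Beta wins each ticket group but Team Alpha wins overall — the comparison reverses. Team Beta's tickets skew toward P0, which has a lower base rate.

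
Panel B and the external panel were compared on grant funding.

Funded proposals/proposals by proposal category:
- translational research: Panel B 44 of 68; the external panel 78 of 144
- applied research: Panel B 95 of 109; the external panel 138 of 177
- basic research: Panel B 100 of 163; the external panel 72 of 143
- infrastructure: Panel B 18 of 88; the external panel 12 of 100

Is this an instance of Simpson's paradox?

No

Translational research: Panel B 44/68 = 64.7%, the external panel 78/144 = 54.2% → Panel B
Applied research: Panel B 95/109 = 87.2%, the external panel 138/177 = 78.0% → Panel B
Basic research: Panel B 100/163 = 61.3%, the external panel 72/143 = 50.3% → Panel B
Infrastructure: Panel B 18/88 = 20.5%, the external panel 12/100 = 12.0% → Panel B
Overall: Panel B 257/428 = 60.0%, the external panel 300/564 = 53.2% → Panel B
Panel B wins overall and in every proposal group — no reversal.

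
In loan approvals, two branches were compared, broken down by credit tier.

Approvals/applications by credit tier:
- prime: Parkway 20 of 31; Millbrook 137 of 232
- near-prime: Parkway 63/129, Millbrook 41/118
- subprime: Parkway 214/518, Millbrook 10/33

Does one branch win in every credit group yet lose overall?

Prime: Parkway 20/31 = 64.5%, Millbrook 137/232 = 59.1% → Parkway
Near-prime: Parkway 63/129 = 48.8%, Millbrook 41/118 = 34.7% → Parkway
Subprime: Parkway 214/518 = 41.3%, Millbrook 10/33 = 30.3% → Parkway
Overall: Parkway 297/678 = 43.8%, Millbrook 188/383 = 49.1% → Millbrook
Parkway wins each credit group but Millbrook wins overall — the comparison reverses. Parkway's applications skew toward subprime, which has a lower base rate.

Yes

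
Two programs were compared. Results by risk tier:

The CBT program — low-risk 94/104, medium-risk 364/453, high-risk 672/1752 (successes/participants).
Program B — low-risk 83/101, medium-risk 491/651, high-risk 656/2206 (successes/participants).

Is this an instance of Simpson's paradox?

No

Low-risk: the CBT program 94/104 = 90.4%, Program B 83/101 = 82.2% → the CBT program
Medium-risk: the CBT program 364/453 = 80.4%, Program B 491/651 = 75.4% → the CBT program
High-risk: the CBT program 672/1752 = 38.4%, Program B 656/2206 = 29.7% → the CBT program
Overall: the CBT program 1130/2309 = 48.9%, Program B 1230/2958 = 41.6% → the CBT program
The CBT program wins overall and in every risk group — no reversal.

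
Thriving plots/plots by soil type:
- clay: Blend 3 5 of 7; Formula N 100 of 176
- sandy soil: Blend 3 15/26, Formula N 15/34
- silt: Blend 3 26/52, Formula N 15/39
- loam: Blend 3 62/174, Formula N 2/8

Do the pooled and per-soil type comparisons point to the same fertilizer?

No

Clay: Blend 3 5/7 = 71.4%, Formula N 100/176 = 56.8% → Blend 3
Sandy soil: Blend 3 15/26 = 57.7%, Formula N 15/34 = 44.1% → Blend 3
Silt: Blend 3 26/52 = 50.0%, Formula N 15/39 = 38.5% → Blend 3
Loam: Blend 3 62/174 = 35.6%, Formula N 2/8 = 25.0% → Blend 3
Overall: Blend 3 108/259 = 41.7%, Formula N 132/257 = 51.4% → Formula N
Blend 3 wins each soil group but Formula N wins overall — the comparison reverses. Blend 3's plots skew toward loam, which has a lower base rate.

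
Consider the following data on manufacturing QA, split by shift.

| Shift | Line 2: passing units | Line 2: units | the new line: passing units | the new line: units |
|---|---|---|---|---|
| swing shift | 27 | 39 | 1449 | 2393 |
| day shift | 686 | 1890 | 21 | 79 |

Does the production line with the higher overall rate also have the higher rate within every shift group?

Swing shift: Line 2 27/39 = 69.2%, the new line 1449/2393 = 60.6% → Line 2
Day shift: Line 2 686/1890 = 36.3%, the new line 21/79 = 26.6% → Line 2
Overall: Line 2 713/1929 = 37.0%, the new line 1470/2472 = 59.5% → the new line
Line 2 wins each shift group but the new line wins overall — the comparison reverses. Line 2's units skew toward day shift, which has a lower base rate.

No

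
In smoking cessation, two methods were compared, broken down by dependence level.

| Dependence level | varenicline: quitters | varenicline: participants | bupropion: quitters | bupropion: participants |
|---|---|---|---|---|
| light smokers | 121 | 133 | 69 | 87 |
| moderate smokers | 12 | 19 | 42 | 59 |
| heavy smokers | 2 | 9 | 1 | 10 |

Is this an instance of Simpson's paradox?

Light smokers: varenicline 121/133 = 91.0%, bupropion 69/87 = 79.3% → varenicline
Moderate smokers: varenicline 12/19 = 63.2%, bupropion 42/59 = 71.2% → bupropion
Heavy smokers: varenicline 2/9 = 22.2%, bupropion 1/10 = 10.0% → varenicline
Overall: varenicline 135/161 = 83.9%, bupropion 112/156 = 71.8% → varenicline
Neither sweeps: varenicline wins 2 of 3 groups, bupropion wins 1. Varenicline wins overall but not every group — no Simpson reversal.

No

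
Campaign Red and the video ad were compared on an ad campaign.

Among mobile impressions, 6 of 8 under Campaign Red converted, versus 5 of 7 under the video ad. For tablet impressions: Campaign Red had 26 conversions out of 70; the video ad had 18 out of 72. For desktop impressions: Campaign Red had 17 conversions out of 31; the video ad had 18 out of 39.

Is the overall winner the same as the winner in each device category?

Mobile: Campaign Red 6/8 = 75.0%, the video ad 5/7 = 71.4% → Campaign Red
Tablet: Campaign Red 26/70 = 37.1%, the video ad 18/72 = 25.0% → Campaign Red
Desktop: Campaign Red 17/31 = 54.8%, the video ad 18/39 = 46.2% → Campaign Red
Overall: Campaign Red 49/109 = 45.0%, the video ad 41/118 = 34.7% → Campaign Red
Campaign Red wins overall and in every device group — no reversal.

Yes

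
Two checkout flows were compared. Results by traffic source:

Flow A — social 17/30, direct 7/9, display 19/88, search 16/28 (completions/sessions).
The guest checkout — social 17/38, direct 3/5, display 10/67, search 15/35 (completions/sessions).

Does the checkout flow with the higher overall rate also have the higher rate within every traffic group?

Social: Flow A 17/30 = 56.7%, the guest checkout 17/38 = 44.7% → Flow A
Direct: Flow A 7/9 = 77.8%, the guest checkout 3/5 = 60.0% → Flow A
Display: Flow A 19/88 = 21.6%, the guest checkout 10/67 = 14.9% → Flow A
Search: Flow A 16/28 = 57.1%, the guest checkout 15/35 = 42.9% → Flow A
Overall: Flow A 59/155 = 38.1%, the guest checkout 45/145 = 31.0% → Flow A
Flow A wins overall and in every traffic group — no reversal.

Yes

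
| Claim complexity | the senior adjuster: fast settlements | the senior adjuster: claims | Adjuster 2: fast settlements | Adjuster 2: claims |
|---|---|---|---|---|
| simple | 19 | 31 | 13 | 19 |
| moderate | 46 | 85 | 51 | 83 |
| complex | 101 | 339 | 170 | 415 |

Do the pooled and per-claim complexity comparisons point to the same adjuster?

Yes

Simple: the senior adjuster 19/31 = 61.3%, Adjuster 2 13/19 = 68.4% → Adjuster 2
Moderate: the senior adjuster 46/85 = 54.1%, Adjuster 2 51/83 = 61.4% → Adjuster 2
Complex: the senior adjuster 101/339 = 29.8%, Adjuster 2 170/415 = 41.0% → Adjuster 2
Overall: the senior adjuster 166/455 = 36.5%, Adjuster 2 234/517 = 45.3% → Adjuster 2
Adjuster 2 wins overall and in every claim group — no reversal.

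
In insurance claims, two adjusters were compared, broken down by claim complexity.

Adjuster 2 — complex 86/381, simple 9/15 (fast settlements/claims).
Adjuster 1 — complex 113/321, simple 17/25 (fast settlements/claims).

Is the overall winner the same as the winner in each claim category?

Complex: Adjuster 2 86/381 = 22.6%, Adjuster 1 113/321 = 35.2% → Adjuster 1
Simple: Adjuster 2 9/15 = 60.0%, Adjuster 1 17/25 = 68.0% → Adjuster 1
Overall: Adjuster 2 95/396 = 24.0%, Adjuster 1 130/346 = 37.6% → Adjuster 1
Adjuster 1 wins overall and in every claim group — no reversal.

Yes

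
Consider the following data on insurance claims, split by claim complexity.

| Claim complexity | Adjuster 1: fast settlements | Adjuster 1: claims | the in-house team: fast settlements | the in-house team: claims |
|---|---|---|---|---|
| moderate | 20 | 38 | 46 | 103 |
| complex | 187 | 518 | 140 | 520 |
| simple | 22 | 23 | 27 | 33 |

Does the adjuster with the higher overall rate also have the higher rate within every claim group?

Moderate: Adjuster 1 20/38 = 52.6%, the in-house team 46/103 = 44.7% → Adjuster 1
Complex: Adjuster 1 187/518 = 36.1%, the in-house team 140/520 = 26.9% → Adjuster 1
Simple: Adjuster 1 22/23 = 95.7%, the in-house team 27/33 = 81.8% → Adjuster 1
Overall: Adjuster 1 229/579 = 39.6%, the in-house team 213/656 = 32.5% → Adjuster 1
Adjuster 1 wins overall and in every claim group — no reversal.

Yes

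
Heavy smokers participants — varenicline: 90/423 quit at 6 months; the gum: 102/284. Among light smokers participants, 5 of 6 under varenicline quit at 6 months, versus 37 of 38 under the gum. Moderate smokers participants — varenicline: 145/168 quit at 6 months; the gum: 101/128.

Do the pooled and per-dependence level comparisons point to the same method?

Heavy smokers: varenicline 90/423 = 21.3%, the gum 102/284 = 35.9% → the gum
Light smokers: varenicline 5/6 = 83.3%, the gum 37/38 = 97.4% → the gum
Moderate smokers: varenicline 145/168 = 86.3%, the gum 101/128 = 78.9% → varenicline
Overall: varenicline 240/597 = 40.2%, the gum 240/450 = 53.3% → the gum
Neither sweeps: varenicline wins 1 of 3 groups, the gum wins 2. The gum wins overall but not every group — no Simpson reversal.

No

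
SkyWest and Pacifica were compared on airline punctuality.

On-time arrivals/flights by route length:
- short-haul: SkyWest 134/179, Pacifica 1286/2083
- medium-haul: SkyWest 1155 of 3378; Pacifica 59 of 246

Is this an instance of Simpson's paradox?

Yes

Short-haul: SkyWest 134/179 = 74.9%, Pacifica 1286/2083 = 61.7% → SkyWest
Medium-haul: SkyWest 1155/3378 = 34.2%, Pacifica 59/246 = 24.0% → SkyWest
Overall: SkyWest 1289/3557 = 36.2%, Pacifica 1345/2329 = 57.8% → Pacifica
SkyWest wins each route group but Pacifica wins overall — the comparison reverses. SkyWest's flights skew toward medium-haul, which has a lower base rate.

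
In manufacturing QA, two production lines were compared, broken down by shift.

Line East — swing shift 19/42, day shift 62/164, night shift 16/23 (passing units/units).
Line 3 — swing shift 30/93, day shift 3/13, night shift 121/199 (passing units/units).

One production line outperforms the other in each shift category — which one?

Line East

Swing shift: Line East 19/42 = 45.2%, Line 3 30/93 = 32.3% → Line East
Day shift: Line East 62/164 = 37.8%, Line 3 3/13 = 23.1% → Line East
Night shift: Line East 16/23 = 69.6%, Line 3 121/199 = 60.8% → Line East
Line East has the higher rate in all 3 groups.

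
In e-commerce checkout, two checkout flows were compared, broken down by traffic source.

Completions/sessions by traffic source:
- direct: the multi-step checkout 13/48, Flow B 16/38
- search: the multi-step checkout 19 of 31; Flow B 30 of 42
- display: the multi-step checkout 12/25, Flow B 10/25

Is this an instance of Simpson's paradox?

No

Direct: the multi-step checkout 13/48 = 27.1%, Flow B 16/38 = 42.1% → Flow B
Search: the multi-step checkout 19/31 = 61.3%, Flow B 30/42 = 71.4% → Flow B
Display: the multi-step checkout 12/25 = 48.0%, Flow B 10/25 = 40.0% → the multi-step checkout
Overall: the multi-step checkout 44/104 = 42.3%, Flow B 56/105 = 53.3% → Flow B
Neither sweeps: the multi-step checkout wins 1 of 3 groups, Flow B wins 2. Flow B wins overall but not every group — no Simpson reversal.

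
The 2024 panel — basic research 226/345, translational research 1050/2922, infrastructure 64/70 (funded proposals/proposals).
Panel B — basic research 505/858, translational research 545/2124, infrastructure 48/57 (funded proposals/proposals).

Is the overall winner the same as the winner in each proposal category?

Yes

Basic research: the 2024 panel 226/345 = 65.5%, Panel B 505/858 = 58.9% → the 2024 panel
Translational research: the 2024 panel 1050/2922 = 35.9%, Panel B 545/2124 = 25.7% → the 2024 panel
Infrastructure: the 2024 panel 64/70 = 91.4%, Panel B 48/57 = 84.2% → the 2024 panel
Overall: the 2024 panel 1340/3337 = 40.2%, Panel B 1098/3039 = 36.1% → the 2024 panel
The 2024 panel wins overall and in every proposal group — no reversal.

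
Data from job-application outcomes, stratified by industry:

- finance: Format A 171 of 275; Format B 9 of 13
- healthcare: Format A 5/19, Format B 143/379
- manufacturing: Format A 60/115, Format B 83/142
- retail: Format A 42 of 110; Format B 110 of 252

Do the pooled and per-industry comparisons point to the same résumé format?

Finance: Format A 171/275 = 62.2%, Format B 9/13 = 69.2% → Format B
Healthcare: Format A 5/19 = 26.3%, Format B 143/379 = 37.7% → Format B
Manufacturing: Format A 60/115 = 52.2%, Format B 83/142 = 58.5% → Format B
Retail: Format A 42/110 = 38.2%, Format B 110/252 = 43.7% → Format B
Overall: Format A 278/519 = 53.6%, Format B 345/786 = 43.9% → Format A
Format B wins each industry group but Format A wins overall — the comparison reverses. Format B's applications skew toward healthcare, which has a lower base rate.

No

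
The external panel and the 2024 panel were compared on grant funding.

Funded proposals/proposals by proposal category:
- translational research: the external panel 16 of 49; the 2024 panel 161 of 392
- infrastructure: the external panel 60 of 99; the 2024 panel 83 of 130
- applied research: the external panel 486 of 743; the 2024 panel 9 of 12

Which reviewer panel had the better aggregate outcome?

the external panel

Translational research: the external panel 16/49 = 32.7%, the 2024 panel 161/392 = 41.1% → the 2024 panel
Infrastructure: the external panel 60/99 = 60.6%, the 2024 panel 83/130 = 63.8% → the 2024 panel
Applied research: the external panel 486/743 = 65.4%, the 2024 panel 9/12 = 75.0% → the 2024 panel
Overall: the external panel 562/891 = 63.1%, the 2024 panel 253/534 = 47.4% → the external panel
(The 2024 panel wins every proposal group but the external panel wins overall — the 2024 panel's proposals skew toward the low-rate translational research group.)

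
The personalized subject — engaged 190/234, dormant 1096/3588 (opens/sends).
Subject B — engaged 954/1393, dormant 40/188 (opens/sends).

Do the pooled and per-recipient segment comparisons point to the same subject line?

No

Engaged: the personalized subject 190/234 = 81.2%, Subject B 954/1393 = 68.5% → the personalized subject
Dormant: the personalized subject 1096/3588 = 30.5%, Subject B 40/188 = 21.3% → the personalized subject
Overall: the personalized subject 1286/3822 = 33.6%, Subject B 994/1581 = 62.9% → Subject B
The personalized subject wins each recipient group but Subject B wins overall — the comparison reverses. The personalized subject's sends skew toward dormant, which has a lower base rate.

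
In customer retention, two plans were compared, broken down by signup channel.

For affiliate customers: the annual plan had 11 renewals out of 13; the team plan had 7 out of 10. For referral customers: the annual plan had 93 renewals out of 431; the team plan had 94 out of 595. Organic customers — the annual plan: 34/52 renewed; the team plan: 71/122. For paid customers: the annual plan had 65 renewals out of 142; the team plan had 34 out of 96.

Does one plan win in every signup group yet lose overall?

No

Affiliate: the annual plan 11/13 = 84.6%, the team plan 7/10 = 70.0% → the annual plan
Referral: the annual plan 93/431 = 21.6%, the team plan 94/595 = 15.8% → the annual plan
Organic: the annual plan 34/52 = 65.4%, the team plan 71/122 = 58.2% → the annual plan
Paid: the annual plan 65/142 = 45.8%, the team plan 34/96 = 35.4% → the annual plan
Overall: the annual plan 203/638 = 31.8%, the team plan 206/823 = 25.0% → the annual plan
The annual plan wins overall and in every signup group — no reversal.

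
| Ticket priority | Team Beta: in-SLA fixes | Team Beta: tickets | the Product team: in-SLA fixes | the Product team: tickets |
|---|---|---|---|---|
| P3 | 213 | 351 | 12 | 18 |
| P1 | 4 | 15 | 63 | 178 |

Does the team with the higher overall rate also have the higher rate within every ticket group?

P3: Team Beta 213/351 = 60.7%, the Product team 12/18 = 66.7% → the Product team
P1: Team Beta 4/15 = 26.7%, the Product team 63/178 = 35.4% → the Product team
Overall: Team Beta 217/366 = 59.3%, the Product team 75/196 = 38.3% → Team Beta
The Product team wins each ticket group but Team Beta wins overall — the comparison reverses. The Product team's tickets skew toward P1, which has a lower base rate.

No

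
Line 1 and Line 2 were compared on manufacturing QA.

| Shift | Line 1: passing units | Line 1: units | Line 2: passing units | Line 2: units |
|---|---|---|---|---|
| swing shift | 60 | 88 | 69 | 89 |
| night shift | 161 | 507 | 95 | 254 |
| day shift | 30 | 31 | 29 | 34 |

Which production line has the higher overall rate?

Line 2

Swing shift: Line 1 60/88 = 68.2%, Line 2 69/89 = 77.5% → Line 2
Night shift: Line 1 161/507 = 31.8%, Line 2 95/254 = 37.4% → Line 2
Day shift: Line 1 30/31 = 96.8%, Line 2 29/34 = 85.3% → Line 1
Overall: Line 1 251/626 = 40.1%, Line 2 193/377 = 51.2% → Line 2
(Neither sweeps every shift group, but Line 2 has the higher pooled rate.)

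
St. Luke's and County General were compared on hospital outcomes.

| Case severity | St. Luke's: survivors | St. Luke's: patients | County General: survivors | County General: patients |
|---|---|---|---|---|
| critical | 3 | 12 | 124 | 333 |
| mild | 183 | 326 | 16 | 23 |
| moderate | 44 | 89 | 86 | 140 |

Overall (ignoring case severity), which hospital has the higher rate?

Critical: St. Luke's 3/12 = 25.0%, County General 124/333 = 37.2% → County General
Mild: St. Luke's 183/326 = 56.1%, County General 16/23 = 69.6% → County General
Moderate: St. Luke's 44/89 = 49.4%, County General 86/140 = 61.4% → County General
Overall: St. Luke's 230/427 = 53.9%, County General 226/496 = 45.6% → St. Luke's
(County General wins every case group but St. Luke's wins overall — County General's patients skew toward the low-rate critical group.)

St. Luke's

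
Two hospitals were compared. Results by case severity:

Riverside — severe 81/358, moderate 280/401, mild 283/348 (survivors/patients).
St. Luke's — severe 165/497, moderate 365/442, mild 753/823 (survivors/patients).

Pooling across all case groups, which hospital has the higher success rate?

Severe: Riverside 81/358 = 22.6%, St. Luke's 165/497 = 33.2% → St. Luke's
Moderate: Riverside 280/401 = 69.8%, St. Luke's 365/442 = 82.6% → St. Luke's
Mild: Riverside 283/348 = 81.3%, St. Luke's 753/823 = 91.5% → St. Luke's
Overall: Riverside 644/1107 = 58.2%, St. Luke's 1283/1762 = 72.8% → St. Luke's

St. Luke's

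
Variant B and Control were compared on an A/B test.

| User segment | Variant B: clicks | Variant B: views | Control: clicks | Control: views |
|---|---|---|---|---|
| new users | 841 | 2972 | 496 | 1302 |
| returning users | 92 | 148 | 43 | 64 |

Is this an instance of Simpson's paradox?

No

New users: Variant B 841/2972 = 28.3%, Control 496/1302 = 38.1% → Control
Returning users: Variant B 92/148 = 62.2%, Control 43/64 = 67.2% → Control
Overall: Variant B 933/3120 = 29.9%, Control 539/1366 = 39.5% → Control
Control wins overall and in every user group — no reversal.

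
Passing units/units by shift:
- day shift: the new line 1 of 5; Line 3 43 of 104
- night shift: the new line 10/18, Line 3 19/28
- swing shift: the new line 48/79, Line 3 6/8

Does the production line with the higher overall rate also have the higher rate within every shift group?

No

Day shift: the new line 1/5 = 20.0%, Line 3 43/104 = 41.3% → Line 3
Night shift: the new line 10/18 = 55.6%, Line 3 19/28 = 67.9% → Line 3
Swing shift: the new line 48/79 = 60.8%, Line 3 6/8 = 75.0% → Line 3
Overall: the new line 59/102 = 57.8%, Line 3 68/140 = 48.6% → the new line
Line 3 wins each shift group but the new line wins overall — the comparison reverses. Line 3's units skew toward day shift, which has a lower base rate.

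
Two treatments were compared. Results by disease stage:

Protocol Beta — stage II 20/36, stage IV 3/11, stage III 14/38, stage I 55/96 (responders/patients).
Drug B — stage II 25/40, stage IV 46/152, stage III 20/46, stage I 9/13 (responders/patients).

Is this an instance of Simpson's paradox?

Stage II: Protocol Beta 20/36 = 55.6%, Drug B 25/40 = 62.5% → Drug B
Stage IV: Protocol Beta 3/11 = 27.3%, Drug B 46/152 = 30.3% → Drug B
Stage III: Protocol Beta 14/38 = 36.8%, Drug B 20/46 = 43.5% → Drug B
Stage I: Protocol Beta 55/96 = 57.3%, Drug B 9/13 = 69.2% → Drug B
Overall: Protocol Beta 92/181 = 50.8%, Drug B 100/251 = 39.8% → Protocol Beta
Drug B wins each disease group but Protocol Beta wins overall — the comparison reverses. Drug B's patients skew toward stage IV, which has a lower base rate.

Yes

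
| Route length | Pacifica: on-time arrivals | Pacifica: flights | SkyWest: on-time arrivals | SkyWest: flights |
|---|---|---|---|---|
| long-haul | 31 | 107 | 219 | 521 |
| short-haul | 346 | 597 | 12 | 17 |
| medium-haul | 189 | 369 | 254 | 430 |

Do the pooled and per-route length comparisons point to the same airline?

No

Long-haul: Pacifica 31/107 = 29.0%, SkyWest 219/521 = 42.0% → SkyWest
Short-haul: Pacifica 346/597 = 58.0%, SkyWest 12/17 = 70.6% → SkyWest
Medium-haul: Pacifica 189/369 = 51.2%, SkyWest 254/430 = 59.1% → SkyWest
Overall: Pacifica 566/1073 = 52.7%, SkyWest 485/968 = 50.1% → Pacifica
SkyWest wins each route group but Pacifica wins overall — the comparison reverses. SkyWest's flights skew toward long-haul, which has a lower base rate.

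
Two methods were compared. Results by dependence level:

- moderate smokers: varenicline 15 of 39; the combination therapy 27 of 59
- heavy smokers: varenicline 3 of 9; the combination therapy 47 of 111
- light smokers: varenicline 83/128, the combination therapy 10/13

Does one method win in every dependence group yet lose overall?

Moderate smokers: varenicline 15/39 = 38.5%, the combination therapy 27/59 = 45.8% → the combination therapy
Heavy smokers: varenicline 3/9 = 33.3%, the combination therapy 47/111 = 42.3% → the combination therapy
Light smokers: varenicline 83/128 = 64.8%, the combination therapy 10/13 = 76.9% → the combination therapy
Overall: varenicline 101/176 = 57.4%, the combination therapy 84/183 = 45.9% → varenicline
The combination therapy wins each dependence group but varenicline wins overall — the comparison reverses. The combination therapy's participants skew toward heavy smokers, which has a lower base rate.

Yes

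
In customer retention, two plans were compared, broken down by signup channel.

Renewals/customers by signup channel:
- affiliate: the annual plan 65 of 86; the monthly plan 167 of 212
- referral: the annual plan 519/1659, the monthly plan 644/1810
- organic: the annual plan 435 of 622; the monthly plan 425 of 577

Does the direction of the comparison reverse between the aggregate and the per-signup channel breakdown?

No

Affiliate: the annual plan 65/86 = 75.6%, the monthly plan 167/212 = 78.8% → the monthly plan
Referral: the annual plan 519/1659 = 31.3%, the monthly plan 644/1810 = 35.6% → the monthly plan
Organic: the annual plan 435/622 = 69.9%, the monthly plan 425/577 = 73.7% → the monthly plan
Overall: the annual plan 1019/2367 = 43.1%, the monthly plan 1236/2599 = 47.6% → the monthly plan
The monthly plan wins overall and in every signup group — no reversal.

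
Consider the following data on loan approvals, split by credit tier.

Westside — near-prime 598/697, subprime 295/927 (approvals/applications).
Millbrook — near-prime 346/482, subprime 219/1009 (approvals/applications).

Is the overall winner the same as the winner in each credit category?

Near-prime: Westside 598/697 = 85.8%, Millbrook 346/482 = 71.8% → Westside
Subprime: Westside 295/927 = 31.8%, Millbrook 219/1009 = 21.7% → Westside
Overall: Westside 893/1624 = 55.0%, Millbrook 565/1491 = 37.9% → Westside
Westside wins overall and in every credit group — no reversal.

Yes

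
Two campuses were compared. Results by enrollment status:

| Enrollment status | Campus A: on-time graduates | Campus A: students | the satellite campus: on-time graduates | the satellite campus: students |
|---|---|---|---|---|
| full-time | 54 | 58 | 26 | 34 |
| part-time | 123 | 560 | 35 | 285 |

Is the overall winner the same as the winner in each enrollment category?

Full-time: Campus A 54/58 = 93.1%, the satellite campus 26/34 = 76.5% → Campus A
Part-time: Campus A 123/560 = 22.0%, the satellite campus 35/285 = 12.3% → Campus A
Overall: Campus A 177/618 = 28.6%, the satellite campus 61/319 = 19.1% → Campus A
Campus A wins overall and in every enrollment group — no reversal.

Yes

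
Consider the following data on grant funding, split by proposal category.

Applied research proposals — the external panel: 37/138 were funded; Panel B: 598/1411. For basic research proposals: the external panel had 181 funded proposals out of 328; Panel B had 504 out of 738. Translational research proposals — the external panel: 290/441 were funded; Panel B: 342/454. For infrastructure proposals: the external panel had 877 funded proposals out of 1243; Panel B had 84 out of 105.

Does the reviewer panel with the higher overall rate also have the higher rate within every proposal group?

Applied research: the external panel 37/138 = 26.8%, Panel B 598/1411 = 42.4% → Panel B
Basic research: the external panel 181/328 = 55.2%, Panel B 504/738 = 68.3% → Panel B
Translational research: the external panel 290/441 = 65.8%, Panel B 342/454 = 75.3% → Panel B
Infrastructure: the external panel 877/1243 = 70.6%, Panel B 84/105 = 80.0% → Panel B
Overall: the external panel 1385/2150 = 64.4%, Panel B 1528/2708 = 56.4% → the external panel
Panel B wins each proposal group but the external panel wins overall — the comparison reverses. Panel B's proposals skew toward applied research, which has a lower base rate.

No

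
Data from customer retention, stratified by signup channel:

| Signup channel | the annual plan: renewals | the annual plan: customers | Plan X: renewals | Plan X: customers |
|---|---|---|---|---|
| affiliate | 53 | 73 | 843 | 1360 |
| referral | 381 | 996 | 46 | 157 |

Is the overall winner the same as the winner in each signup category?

Affiliate: the annual plan 53/73 = 72.6%, Plan X 843/1360 = 62.0% → the annual plan
Referral: the annual plan 381/996 = 38.3%, Plan X 46/157 = 29.3% → the annual plan
Overall: the annual plan 434/1069 = 40.6%, Plan X 889/1517 = 58.6% → Plan X
The annual plan wins each signup group but Plan X wins overall — the comparison reverses. The annual plan's customers skew toward referral, which has a lower base rate.

No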